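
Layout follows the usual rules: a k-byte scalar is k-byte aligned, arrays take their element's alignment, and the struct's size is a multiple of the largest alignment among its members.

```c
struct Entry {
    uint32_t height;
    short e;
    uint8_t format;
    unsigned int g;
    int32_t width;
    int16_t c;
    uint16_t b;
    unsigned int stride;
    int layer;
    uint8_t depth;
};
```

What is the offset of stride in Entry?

0..4  height  (4B, 4-aligned)
4..6  e  (2B, 2-aligned)
6..7  format  (1B, 1-aligned)
7..8  -- padding (1B)
8..12  g  (4B, 4-aligned)
12..16  width  (4B, 4-aligned)
16..18  c  (2B, 2-aligned)
18..20  b  (2B, 2-aligned)
20..24  stride  (4B, 4-aligned)

20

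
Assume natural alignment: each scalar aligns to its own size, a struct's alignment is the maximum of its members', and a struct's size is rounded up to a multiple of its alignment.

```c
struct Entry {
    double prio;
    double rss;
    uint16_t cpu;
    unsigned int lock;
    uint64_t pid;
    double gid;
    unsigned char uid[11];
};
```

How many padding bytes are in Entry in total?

7

0..8  prio  (8B, 8-aligned)
8..16  rss  (8B, 8-aligned)
16..18  cpu  (2B, 2-aligned)
18..20  -- padding (2B)
20..24  lock  (4B, 4-aligned)
24..32  pid  (8B, 8-aligned)
32..40  gid  (8B, 8-aligned)
40..51  uid  (11B, 1-aligned)
51..56  -- tail padding (5B)
sizeof = 56, alignof = 8
data bytes 49, size 56 → padding 7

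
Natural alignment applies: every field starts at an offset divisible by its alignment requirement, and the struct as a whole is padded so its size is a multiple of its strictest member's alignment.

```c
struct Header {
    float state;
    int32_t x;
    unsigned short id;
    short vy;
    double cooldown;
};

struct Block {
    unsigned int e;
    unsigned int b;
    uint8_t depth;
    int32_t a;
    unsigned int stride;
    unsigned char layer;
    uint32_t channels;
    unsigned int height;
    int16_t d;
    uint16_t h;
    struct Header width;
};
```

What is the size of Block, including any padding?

64

Header: state at 0 (size 4, align 4) → ends 4; x at 4 (size 4, align 4) → ends 8; id at 8 (size 2, align 2) → ends 10; vy at 10 (size 2, align 2) → ends 12; pad 4 to align 8 for cooldown; cooldown at 16 (size 8, align 8) → ends 24; total 24 bytes, alignment 8
e at 0 (size 4, align 4) → ends 4
b at 4 (size 4, align 4) → ends 8
depth at 8 (size 1, align 1) → ends 9
pad 3 to align 4 for a
a at 12 (size 4, align 4) → ends 16
stride at 16 (size 4, align 4) → ends 20
layer at 20 (size 1, align 1) → ends 21
pad 3 to align 4 for channels
channels at 24 (size 4, align 4) → ends 28
height at 28 (size 4, align 4) → ends 32
d at 32 (size 2, align 2) → ends 34
h at 34 (size 2, align 2) → ends 36
pad 4 to align 8 for width
width at 40 (size 24, align 8) → ends 64
total 64 bytes, alignment 8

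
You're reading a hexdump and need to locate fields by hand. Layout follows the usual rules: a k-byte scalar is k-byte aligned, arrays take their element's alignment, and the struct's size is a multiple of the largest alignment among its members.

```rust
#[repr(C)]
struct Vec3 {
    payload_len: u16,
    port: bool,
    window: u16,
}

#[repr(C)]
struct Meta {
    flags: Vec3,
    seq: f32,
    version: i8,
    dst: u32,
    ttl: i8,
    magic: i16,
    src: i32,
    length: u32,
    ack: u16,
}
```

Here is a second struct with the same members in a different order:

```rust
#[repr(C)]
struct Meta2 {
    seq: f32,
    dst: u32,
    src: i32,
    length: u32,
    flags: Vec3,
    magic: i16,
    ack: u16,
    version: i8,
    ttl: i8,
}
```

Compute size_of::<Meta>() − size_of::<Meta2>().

8

Vec3: 0..2  payload_len  (2B, 2-aligned); 2..3  port  (1B, 1-aligned); 3..4  -- padding (1B); 4..6  window  (2B, 2-aligned); sizeof = 6, alignof = 2
0..6  flags  (6B, 2-aligned)
6..8  -- padding (2B)
8..12  seq  (4B, 4-aligned)
12..13  version  (1B, 1-aligned)
13..16  -- padding (3B)
16..20  dst  (4B, 4-aligned)
20..21  ttl  (1B, 1-aligned)
21..22  -- padding (1B)
22..24  magic  (2B, 2-aligned)
24..28  src  (4B, 4-aligned)
28..32  length  (4B, 4-aligned)
32..34  ack  (2B, 2-aligned)
34..36  -- tail padding (2B)
sizeof = 36, alignof = 4
— Meta2 —
0..4  seq  (4B, 4-aligned)
4..8  dst  (4B, 4-aligned)
8..12  src  (4B, 4-aligned)
12..16  length  (4B, 4-aligned)
16..22  flags  (6B, 2-aligned)
22..24  magic  (2B, 2-aligned)
24..26  ack  (2B, 2-aligned)
26..27  version  (1B, 1-aligned)
27..28  ttl  (1B, 1-aligned)
sizeof = 28, alignof = 4
36 − 28 = 8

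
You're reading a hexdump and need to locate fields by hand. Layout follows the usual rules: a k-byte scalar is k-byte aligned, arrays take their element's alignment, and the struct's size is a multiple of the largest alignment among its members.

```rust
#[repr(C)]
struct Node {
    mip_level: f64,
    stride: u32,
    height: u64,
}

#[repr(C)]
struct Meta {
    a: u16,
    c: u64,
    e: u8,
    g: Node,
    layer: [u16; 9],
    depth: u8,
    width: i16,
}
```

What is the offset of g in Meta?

Node: 0..8  mip_level  (8B, 8-aligned); 8..12  stride  (4B, 4-aligned); 12..16  -- padding (4B); 16..24  height  (8B, 8-aligned); sizeof = 24, alignof = 8
0..2  a  (2B, 2-aligned)
2..8  -- padding (6B)
8..16  c  (8B, 8-aligned)
16..17  e  (1B, 1-aligned)
17..24  -- padding (7B)
24..48  g  (24B, 8-aligned)

24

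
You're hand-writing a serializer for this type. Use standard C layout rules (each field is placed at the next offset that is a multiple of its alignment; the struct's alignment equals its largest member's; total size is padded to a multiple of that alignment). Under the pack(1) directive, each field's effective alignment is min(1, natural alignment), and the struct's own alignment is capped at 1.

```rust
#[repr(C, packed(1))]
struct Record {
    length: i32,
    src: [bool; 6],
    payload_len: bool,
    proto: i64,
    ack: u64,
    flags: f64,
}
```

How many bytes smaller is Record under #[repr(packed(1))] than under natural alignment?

natural layout:
  length at 0 (size 4, align 4) → ends 4
  src at 4 (size 6, align 1) → ends 10
  payload_len at 10 (size 1, align 1) → ends 11
  pad 5 to align 8 for proto
  proto at 16 (size 8, align 8) → ends 24
  ack at 24 (size 8, align 8) → ends 32
  flags at 32 (size 8, align 8) → ends 40
  total 40 bytes, alignment 8
packed(1) layout:
  length at 0 (size 4, align 1) → ends 4
  src at 4 (size 6, align 1) → ends 10
  payload_len at 10 (size 1, align 1) → ends 11
  proto at 11 (size 8, align 1) → ends 19
  ack at 19 (size 8, align 1) → ends 27
  flags at 27 (size 8, align 1) → ends 35
  total 35 bytes, alignment 1
40 − 35 = 5

5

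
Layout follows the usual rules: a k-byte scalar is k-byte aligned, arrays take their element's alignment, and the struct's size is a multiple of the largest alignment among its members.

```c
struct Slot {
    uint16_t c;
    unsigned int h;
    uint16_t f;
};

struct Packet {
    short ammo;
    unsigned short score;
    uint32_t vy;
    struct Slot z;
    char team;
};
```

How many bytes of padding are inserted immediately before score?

Slot: 0..2  c  (2B, 2-aligned); 2..4  -- padding (2B); 4..8  h  (4B, 4-aligned); 8..10  f  (2B, 2-aligned); 10..12  -- tail padding (2B); sizeof = 12, alignof = 4
0..2  ammo  (2B, 2-aligned)
2..4  score  (2B, 2-aligned)

0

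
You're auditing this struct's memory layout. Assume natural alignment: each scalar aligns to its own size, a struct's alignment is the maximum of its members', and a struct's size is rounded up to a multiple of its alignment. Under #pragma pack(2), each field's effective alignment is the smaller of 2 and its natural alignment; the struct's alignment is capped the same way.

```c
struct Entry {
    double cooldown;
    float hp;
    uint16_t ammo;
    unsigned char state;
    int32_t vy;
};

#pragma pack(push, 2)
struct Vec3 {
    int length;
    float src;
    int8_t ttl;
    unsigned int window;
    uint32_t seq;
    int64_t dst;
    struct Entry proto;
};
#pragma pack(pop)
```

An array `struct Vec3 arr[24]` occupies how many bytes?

Entry: @0: cooldown [8B, align 8] → 8; @8: hp [4B, align 4] → 12; @12: ammo [2B, align 2] → 14; @14: state [1B, align 1] → 15; +1 pad (align 4); @16: vy [4B, align 4] → 20; +4 tail pad (align 8); size 24, align 8
@0: length [4B, align 2] → 4
@4: src [4B, align 2] → 8
@8: ttl [1B, align 1] → 9
+1 pad (align 2)
@10: window [4B, align 2] → 14
@14: seq [4B, align 2] → 18
@18: dst [8B, align 2] → 26
@26: proto [24B, align 2] → 50
size 50, align 2
array of 24: 24 × 50 = 1200

1200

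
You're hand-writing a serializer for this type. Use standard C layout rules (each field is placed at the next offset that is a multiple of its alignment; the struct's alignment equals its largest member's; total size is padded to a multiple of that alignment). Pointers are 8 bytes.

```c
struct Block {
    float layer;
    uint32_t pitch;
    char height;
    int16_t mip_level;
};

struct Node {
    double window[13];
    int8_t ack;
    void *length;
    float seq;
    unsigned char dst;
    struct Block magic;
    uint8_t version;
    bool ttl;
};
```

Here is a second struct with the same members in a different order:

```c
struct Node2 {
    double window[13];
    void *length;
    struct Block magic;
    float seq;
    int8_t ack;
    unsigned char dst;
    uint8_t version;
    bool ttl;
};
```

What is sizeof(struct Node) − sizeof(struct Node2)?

8

Block: 0..4  layer  (4B, 4-aligned); 4..8  pitch  (4B, 4-aligned); 8..9  height  (1B, 1-aligned); 9..10  -- padding (1B); 10..12  mip_level  (2B, 2-aligned); sizeof = 12, alignof = 4
0..104  window  (104B, 8-aligned)
104..105  ack  (1B, 1-aligned)
105..112  -- padding (7B)
112..120  length  (8B, 8-aligned)
120..124  seq  (4B, 4-aligned)
124..125  dst  (1B, 1-aligned)
125..128  -- padding (3B)
128..140  magic  (12B, 4-aligned)
140..141  version  (1B, 1-aligned)
141..142  ttl  (1B, 1-aligned)
142..144  -- tail padding (2B)
sizeof = 144, alignof = 8
— Node2 —
0..104  window  (104B, 8-aligned)
104..112  length  (8B, 8-aligned)
112..124  magic  (12B, 4-aligned)
124..128  seq  (4B, 4-aligned)
128..129  ack  (1B, 1-aligned)
129..130  dst  (1B, 1-aligned)
130..131  version  (1B, 1-aligned)
131..132  ttl  (1B, 1-aligned)
132..136  -- tail padding (4B)
sizeof = 136, alignof = 8
144 − 136 = 8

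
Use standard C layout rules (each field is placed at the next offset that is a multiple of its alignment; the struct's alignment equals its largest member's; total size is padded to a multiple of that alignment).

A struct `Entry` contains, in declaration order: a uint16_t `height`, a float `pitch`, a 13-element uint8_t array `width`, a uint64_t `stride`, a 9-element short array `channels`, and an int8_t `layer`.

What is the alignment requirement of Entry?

member alignments: height=2, pitch=4, width=1, stride=8, channels=2, layer=1
max = 8

8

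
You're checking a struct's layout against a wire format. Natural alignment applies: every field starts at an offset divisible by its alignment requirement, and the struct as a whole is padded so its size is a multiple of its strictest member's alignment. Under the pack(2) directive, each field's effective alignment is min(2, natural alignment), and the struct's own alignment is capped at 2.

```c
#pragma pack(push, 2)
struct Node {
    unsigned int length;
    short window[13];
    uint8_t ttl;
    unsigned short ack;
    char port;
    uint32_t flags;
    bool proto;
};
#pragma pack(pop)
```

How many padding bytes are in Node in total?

@0: length [4B, align 2] → 4
@4: window [26B, align 2] → 30
@30: ttl [1B, align 1] → 31
+1 pad (align 2)
@32: ack [2B, align 2] → 34
@34: port [1B, align 1] → 35
+1 pad (align 2)
@36: flags [4B, align 2] → 40
@40: proto [1B, align 1] → 41
+1 tail pad (align 2)
size 42, align 2
data bytes 39, size 42 → padding 3

3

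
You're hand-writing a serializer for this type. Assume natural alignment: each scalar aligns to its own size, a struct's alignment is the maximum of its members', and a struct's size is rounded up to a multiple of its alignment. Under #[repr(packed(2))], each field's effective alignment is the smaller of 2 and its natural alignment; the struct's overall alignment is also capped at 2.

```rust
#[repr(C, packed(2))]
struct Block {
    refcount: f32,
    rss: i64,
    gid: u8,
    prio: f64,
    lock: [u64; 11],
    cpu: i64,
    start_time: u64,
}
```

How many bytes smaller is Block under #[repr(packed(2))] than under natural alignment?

natural layout:
  0..4  refcount  (4B, 4-aligned)
  4..8  -- padding (4B)
  8..16  rss  (8B, 8-aligned)
  16..17  gid  (1B, 1-aligned)
  17..24  -- padding (7B)
  24..32  prio  (8B, 8-aligned)
  32..120  lock  (88B, 8-aligned)
  120..128  cpu  (8B, 8-aligned)
  128..136  start_time  (8B, 8-aligned)
  sizeof = 136, alignof = 8
packed(2) layout:
  0..4  refcount  (4B, 2-aligned)
  4..12  rss  (8B, 2-aligned)
  12..13  gid  (1B, 1-aligned)
  13..14  -- padding (1B)
  14..22  prio  (8B, 2-aligned)
  22..110  lock  (88B, 2-aligned)
  110..118  cpu  (8B, 2-aligned)
  118..126  start_time  (8B, 2-aligned)
  sizeof = 126, alignof = 2
136 − 126 = 10

10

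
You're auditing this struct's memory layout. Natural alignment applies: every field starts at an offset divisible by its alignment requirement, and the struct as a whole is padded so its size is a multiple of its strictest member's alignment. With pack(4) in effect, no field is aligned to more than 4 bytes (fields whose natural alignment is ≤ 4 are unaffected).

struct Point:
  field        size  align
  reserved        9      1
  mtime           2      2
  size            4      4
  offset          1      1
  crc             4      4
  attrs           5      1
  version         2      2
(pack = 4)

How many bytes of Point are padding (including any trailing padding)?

0..9  reserved  (9B, 1-aligned)
9..10  -- padding (1B)
10..12  mtime  (2B, 2-aligned)
12..16  size  (4B, 4-aligned)
16..17  offset  (1B, 1-aligned)
17..20  -- padding (3B)
20..24  crc  (4B, 4-aligned)
24..29  attrs  (5B, 1-aligned)
29..30  -- padding (1B)
30..32  version  (2B, 2-aligned)
sizeof = 32, alignof = 4
data bytes 27, size 32 → padding 5

5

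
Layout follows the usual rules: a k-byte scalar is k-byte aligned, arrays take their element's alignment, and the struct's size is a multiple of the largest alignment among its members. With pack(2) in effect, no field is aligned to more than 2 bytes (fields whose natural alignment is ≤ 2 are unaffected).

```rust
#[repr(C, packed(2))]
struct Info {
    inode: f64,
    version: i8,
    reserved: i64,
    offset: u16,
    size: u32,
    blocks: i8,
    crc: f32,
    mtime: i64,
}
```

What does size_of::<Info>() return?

38 bytes

inode at 0 (size 8, align 2) → ends 8
version at 8 (size 1, align 1) → ends 9
pad 1 to align 2 for reserved
reserved at 10 (size 8, align 2) → ends 18
offset at 18 (size 2, align 2) → ends 20
size at 20 (size 4, align 2) → ends 24
blocks at 24 (size 1, align 1) → ends 25
pad 1 to align 2 for crc
crc at 26 (size 4, align 2) → ends 30
mtime at 30 (size 8, align 2) → ends 38
total 38 bytes, alignment 2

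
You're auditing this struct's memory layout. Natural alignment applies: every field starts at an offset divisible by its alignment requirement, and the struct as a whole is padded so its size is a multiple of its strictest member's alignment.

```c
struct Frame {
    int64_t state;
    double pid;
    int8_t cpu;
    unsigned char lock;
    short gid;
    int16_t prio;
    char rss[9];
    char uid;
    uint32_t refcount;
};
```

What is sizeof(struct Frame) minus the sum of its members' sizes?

@0: state [8B, align 8] → 8
@8: pid [8B, align 8] → 16
@16: cpu [1B, align 1] → 17
@17: lock [1B, align 1] → 18
@18: gid [2B, align 2] → 20
@20: prio [2B, align 2] → 22
@22: rss [9B, align 1] → 31
@31: uid [1B, align 1] → 32
@32: refcount [4B, align 4] → 36
+4 tail pad (align 8)
size 40, align 8
data bytes 36, size 40 → padding 4

4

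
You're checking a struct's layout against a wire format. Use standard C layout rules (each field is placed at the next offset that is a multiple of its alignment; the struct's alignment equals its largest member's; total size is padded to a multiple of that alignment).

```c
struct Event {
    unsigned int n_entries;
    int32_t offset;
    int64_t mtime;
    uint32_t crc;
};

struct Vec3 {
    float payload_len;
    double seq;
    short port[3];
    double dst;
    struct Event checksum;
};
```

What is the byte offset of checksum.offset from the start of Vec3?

36

Event: 0..4  n_entries  (4B, 4-aligned); 4..8  offset  (4B, 4-aligned); 8..16  mtime  (8B, 8-aligned); 16..20  crc  (4B, 4-aligned); 20..24  -- tail padding (4B); sizeof = 24, alignof = 8
0..4  payload_len  (4B, 4-aligned)
4..8  -- padding (4B)
8..16  seq  (8B, 8-aligned)
16..22  port  (6B, 2-aligned)
22..24  -- padding (2B)
24..32  dst  (8B, 8-aligned)
32..56  checksum  (24B, 8-aligned)
within Event: offset at 4
32 + 4 = 36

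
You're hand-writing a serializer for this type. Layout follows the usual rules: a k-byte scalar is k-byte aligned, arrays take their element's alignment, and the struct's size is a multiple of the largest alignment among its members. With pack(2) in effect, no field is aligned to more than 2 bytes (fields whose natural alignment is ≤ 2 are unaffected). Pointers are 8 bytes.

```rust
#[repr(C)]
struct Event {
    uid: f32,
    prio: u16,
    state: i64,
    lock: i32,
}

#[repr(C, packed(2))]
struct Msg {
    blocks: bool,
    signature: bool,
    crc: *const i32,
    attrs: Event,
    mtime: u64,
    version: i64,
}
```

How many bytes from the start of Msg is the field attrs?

10

Event: uid at 0 (size 4, align 4) → ends 4; prio at 4 (size 2, align 2) → ends 6; pad 2 to align 8 for state; state at 8 (size 8, align 8) → ends 16; lock at 16 (size 4, align 4) → ends 20; tail pad 4 to reach multiple of 8; total 24 bytes, alignment 8
blocks at 0 (size 1, align 1) → ends 1
signature at 1 (size 1, align 1) → ends 2
crc at 2 (size 8, align 2) → ends 10
attrs at 10 (size 24, align 2) → ends 34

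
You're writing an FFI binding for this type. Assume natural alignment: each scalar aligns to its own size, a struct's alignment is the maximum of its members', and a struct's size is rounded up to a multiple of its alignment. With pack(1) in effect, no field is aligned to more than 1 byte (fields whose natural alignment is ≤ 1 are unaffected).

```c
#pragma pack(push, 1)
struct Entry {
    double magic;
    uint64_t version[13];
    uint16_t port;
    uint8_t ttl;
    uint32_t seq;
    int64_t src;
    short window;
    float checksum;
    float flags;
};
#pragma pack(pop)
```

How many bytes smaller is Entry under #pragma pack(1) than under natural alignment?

natural layout:
  0..8  magic  (8B, 8-aligned)
  8..112  version  (104B, 8-aligned)
  112..114  port  (2B, 2-aligned)
  114..115  ttl  (1B, 1-aligned)
  115..116  -- padding (1B)
  116..120  seq  (4B, 4-aligned)
  120..128  src  (8B, 8-aligned)
  128..130  window  (2B, 2-aligned)
  130..132  -- padding (2B)
  132..136  checksum  (4B, 4-aligned)
  136..140  flags  (4B, 4-aligned)
  140..144  -- tail padding (4B)
  sizeof = 144, alignof = 8
packed(1) layout:
  0..8  magic  (8B, 1-aligned)
  8..112  version  (104B, 1-aligned)
  112..114  port  (2B, 1-aligned)
  114..115  ttl  (1B, 1-aligned)
  115..119  seq  (4B, 1-aligned)
  119..127  src  (8B, 1-aligned)
  127..129  window  (2B, 1-aligned)
  129..133  checksum  (4B, 1-aligned)
  133..137  flags  (4B, 1-aligned)
  sizeof = 137, alignof = 1
144 − 137 = 7

7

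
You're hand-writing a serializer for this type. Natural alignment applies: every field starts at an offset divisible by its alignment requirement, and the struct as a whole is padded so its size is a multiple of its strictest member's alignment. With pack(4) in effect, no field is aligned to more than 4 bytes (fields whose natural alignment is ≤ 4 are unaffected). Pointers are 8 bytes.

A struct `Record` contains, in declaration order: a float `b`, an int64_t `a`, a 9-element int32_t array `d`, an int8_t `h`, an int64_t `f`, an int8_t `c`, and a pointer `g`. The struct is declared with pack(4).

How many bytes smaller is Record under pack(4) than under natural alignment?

natural layout:
  b at 0 (size 4, align 4) → ends 4
  pad 4 to align 8 for a
  a at 8 (size 8, align 8) → ends 16
  d at 16 (size 36, align 4) → ends 52
  h at 52 (size 1, align 1) → ends 53
  pad 3 to align 8 for f
  f at 56 (size 8, align 8) → ends 64
  c at 64 (size 1, align 1) → ends 65
  pad 7 to align 8 for g
  g at 72 (size 8, align 8) → ends 80
  total 80 bytes, alignment 8
packed(4) layout:
  b at 0 (size 4, align 4) → ends 4
  a at 4 (size 8, align 4) → ends 12
  d at 12 (size 36, align 4) → ends 48
  h at 48 (size 1, align 1) → ends 49
  pad 3 to align 4 for f
  f at 52 (size 8, align 4) → ends 60
  c at 60 (size 1, align 1) → ends 61
  pad 3 to align 4 for g
  g at 64 (size 8, align 4) → ends 72
  total 72 bytes, alignment 4
80 − 72 = 8

8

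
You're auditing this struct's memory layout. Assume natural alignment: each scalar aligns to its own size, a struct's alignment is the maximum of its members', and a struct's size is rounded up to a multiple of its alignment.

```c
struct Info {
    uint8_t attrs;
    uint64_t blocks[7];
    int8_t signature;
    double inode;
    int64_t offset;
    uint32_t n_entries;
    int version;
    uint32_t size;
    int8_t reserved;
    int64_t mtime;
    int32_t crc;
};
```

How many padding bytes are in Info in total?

attrs at 0 (size 1, align 1) → ends 1
pad 7 to align 8 for blocks
blocks at 8 (size 56, align 8) → ends 64
signature at 64 (size 1, align 1) → ends 65
pad 7 to align 8 for inode
inode at 72 (size 8, align 8) → ends 80
offset at 80 (size 8, align 8) → ends 88
n_entries at 88 (size 4, align 4) → ends 92
version at 92 (size 4, align 4) → ends 96
size at 96 (size 4, align 4) → ends 100
reserved at 100 (size 1, align 1) → ends 101
pad 3 to align 8 for mtime
mtime at 104 (size 8, align 8) → ends 112
crc at 112 (size 4, align 4) → ends 116
tail pad 4 to reach multiple of 8
total 120 bytes, alignment 8
data bytes 99, size 120 → padding 21

21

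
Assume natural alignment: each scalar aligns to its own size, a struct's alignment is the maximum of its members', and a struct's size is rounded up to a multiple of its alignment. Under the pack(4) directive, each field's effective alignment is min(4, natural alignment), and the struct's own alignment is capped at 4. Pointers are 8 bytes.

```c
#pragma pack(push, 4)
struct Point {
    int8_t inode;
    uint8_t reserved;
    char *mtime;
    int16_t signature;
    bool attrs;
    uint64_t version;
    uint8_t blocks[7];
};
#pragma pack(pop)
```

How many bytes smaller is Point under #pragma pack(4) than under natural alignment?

8

natural layout:
  @0: inode [1B, align 1] → 1
  @1: reserved [1B, align 1] → 2
  +6 pad (align 8)
  @8: mtime [8B, align 8] → 16
  @16: signature [2B, align 2] → 18
  @18: attrs [1B, align 1] → 19
  +5 pad (align 8)
  @24: version [8B, align 8] → 32
  @32: blocks [7B, align 1] → 39
  +1 tail pad (align 8)
  size 40, align 8
packed(4) layout:
  @0: inode [1B, align 1] → 1
  @1: reserved [1B, align 1] → 2
  +2 pad (align 4)
  @4: mtime [8B, align 4] → 12
  @12: signature [2B, align 2] → 14
  @14: attrs [1B, align 1] → 15
  +1 pad (align 4)
  @16: version [8B, align 4] → 24
  @24: blocks [7B, align 1] → 31
  +1 tail pad (align 4)
  size 32, align 4
40 − 32 = 8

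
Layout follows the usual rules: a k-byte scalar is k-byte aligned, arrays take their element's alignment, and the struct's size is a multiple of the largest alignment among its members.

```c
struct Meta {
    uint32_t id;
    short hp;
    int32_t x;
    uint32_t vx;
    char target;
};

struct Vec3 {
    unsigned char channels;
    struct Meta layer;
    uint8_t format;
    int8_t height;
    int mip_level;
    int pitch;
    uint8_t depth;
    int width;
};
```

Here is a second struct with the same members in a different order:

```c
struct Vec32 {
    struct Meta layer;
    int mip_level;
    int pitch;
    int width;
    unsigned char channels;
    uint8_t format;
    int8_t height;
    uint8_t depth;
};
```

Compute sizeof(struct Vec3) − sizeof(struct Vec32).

Meta: 0..4  id  (4B, 4-aligned); 4..6  hp  (2B, 2-aligned); 6..8  -- padding (2B); 8..12  x  (4B, 4-aligned); 12..16  vx  (4B, 4-aligned); 16..17  target  (1B, 1-aligned); 17..20  -- tail padding (3B); sizeof = 20, alignof = 4
0..1  channels  (1B, 1-aligned)
1..4  -- padding (3B)
4..24  layer  (20B, 4-aligned)
24..25  format  (1B, 1-aligned)
25..26  height  (1B, 1-aligned)
26..28  -- padding (2B)
28..32  mip_level  (4B, 4-aligned)
32..36  pitch  (4B, 4-aligned)
36..37  depth  (1B, 1-aligned)
37..40  -- padding (3B)
40..44  width  (4B, 4-aligned)
sizeof = 44, alignof = 4
— Vec32 —
0..20  layer  (20B, 4-aligned)
20..24  mip_level  (4B, 4-aligned)
24..28  pitch  (4B, 4-aligned)
28..32  width  (4B, 4-aligned)
32..33  channels  (1B, 1-aligned)
33..34  format  (1B, 1-aligned)
34..35  height  (1B, 1-aligned)
35..36  depth  (1B, 1-aligned)
sizeof = 36, alignof = 4
44 − 36 = 8

8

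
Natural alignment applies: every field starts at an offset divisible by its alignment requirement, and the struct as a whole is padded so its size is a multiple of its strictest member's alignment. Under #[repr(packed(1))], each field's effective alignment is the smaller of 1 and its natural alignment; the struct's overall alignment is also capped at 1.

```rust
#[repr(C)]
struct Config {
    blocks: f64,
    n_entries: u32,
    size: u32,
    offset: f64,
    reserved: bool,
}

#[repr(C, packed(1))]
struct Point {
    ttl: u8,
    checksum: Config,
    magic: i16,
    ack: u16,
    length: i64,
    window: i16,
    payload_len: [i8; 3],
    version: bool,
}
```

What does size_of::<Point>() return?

51

Config: blocks at 0 (size 8, align 8) → ends 8; n_entries at 8 (size 4, align 4) → ends 12; size at 12 (size 4, align 4) → ends 16; offset at 16 (size 8, align 8) → ends 24; reserved at 24 (size 1, align 1) → ends 25; tail pad 7 to reach multiple of 8; total 32 bytes, alignment 8
ttl at 0 (size 1, align 1) → ends 1
checksum at 1 (size 32, align 1) → ends 33
magic at 33 (size 2, align 1) → ends 35
ack at 35 (size 2, align 1) → ends 37
length at 37 (size 8, align 1) → ends 45
window at 45 (size 2, align 1) → ends 47
payload_len at 47 (size 3, align 1) → ends 50
version at 50 (size 1, align 1) → ends 51
total 51 bytes, alignment 1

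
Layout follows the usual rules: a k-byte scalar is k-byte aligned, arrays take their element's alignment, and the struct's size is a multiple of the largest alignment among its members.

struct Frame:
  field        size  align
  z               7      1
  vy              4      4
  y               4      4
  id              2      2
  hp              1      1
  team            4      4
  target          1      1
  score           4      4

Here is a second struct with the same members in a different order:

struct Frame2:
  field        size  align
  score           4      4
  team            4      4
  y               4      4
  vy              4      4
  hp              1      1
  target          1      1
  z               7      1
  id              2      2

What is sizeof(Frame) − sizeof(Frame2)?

0..7  z  (7B, 1-aligned)
7..8  -- padding (1B)
8..12  vy  (4B, 4-aligned)
12..16  y  (4B, 4-aligned)
16..18  id  (2B, 2-aligned)
18..19  hp  (1B, 1-aligned)
19..20  -- padding (1B)
20..24  team  (4B, 4-aligned)
24..25  target  (1B, 1-aligned)
25..28  -- padding (3B)
28..32  score  (4B, 4-aligned)
sizeof = 32, alignof = 4
— Frame2 —
0..4  score  (4B, 4-aligned)
4..8  team  (4B, 4-aligned)
8..12  y  (4B, 4-aligned)
12..16  vy  (4B, 4-aligned)
16..17  hp  (1B, 1-aligned)
17..18  target  (1B, 1-aligned)
18..25  z  (7B, 1-aligned)
25..26  -- padding (1B)
26..28  id  (2B, 2-aligned)
sizeof = 28, alignof = 4
32 − 28 = 4

4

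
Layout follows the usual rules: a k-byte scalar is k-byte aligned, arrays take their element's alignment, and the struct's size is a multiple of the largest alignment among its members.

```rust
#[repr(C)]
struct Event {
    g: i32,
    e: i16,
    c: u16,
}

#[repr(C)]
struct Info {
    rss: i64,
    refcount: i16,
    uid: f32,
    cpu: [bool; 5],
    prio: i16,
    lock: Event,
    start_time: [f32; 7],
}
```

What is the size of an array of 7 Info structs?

448

Event: g at 0 (size 4, align 4) → ends 4; e at 4 (size 2, align 2) → ends 6; c at 6 (size 2, align 2) → ends 8; total 8 bytes, alignment 4
rss at 0 (size 8, align 8) → ends 8
refcount at 8 (size 2, align 2) → ends 10
pad 2 to align 4 for uid
uid at 12 (size 4, align 4) → ends 16
cpu at 16 (size 5, align 1) → ends 21
pad 1 to align 2 for prio
prio at 22 (size 2, align 2) → ends 24
lock at 24 (size 8, align 4) → ends 32
start_time at 32 (size 28, align 4) → ends 60
tail pad 4 to reach multiple of 8
total 64 bytes, alignment 8
array of 7: 7 × 64 = 448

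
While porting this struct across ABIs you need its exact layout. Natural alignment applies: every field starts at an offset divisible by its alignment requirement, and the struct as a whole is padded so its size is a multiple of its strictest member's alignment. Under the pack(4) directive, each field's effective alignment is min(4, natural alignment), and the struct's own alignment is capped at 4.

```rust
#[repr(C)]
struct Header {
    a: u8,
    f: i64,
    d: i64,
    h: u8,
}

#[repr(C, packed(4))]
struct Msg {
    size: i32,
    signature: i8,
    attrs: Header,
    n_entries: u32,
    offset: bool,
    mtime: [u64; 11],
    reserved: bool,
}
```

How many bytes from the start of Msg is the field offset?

Header: @0: a [1B, align 1] → 1; +7 pad (align 8); @8: f [8B, align 8] → 16; @16: d [8B, align 8] → 24; @24: h [1B, align 1] → 25; +7 tail pad (align 8); size 32, align 8
@0: size [4B, align 4] → 4
@4: signature [1B, align 1] → 5
+3 pad (align 4)
@8: attrs [32B, align 4] → 40
@40: n_entries [4B, align 4] → 44
@44: offset [1B, align 1] → 45

44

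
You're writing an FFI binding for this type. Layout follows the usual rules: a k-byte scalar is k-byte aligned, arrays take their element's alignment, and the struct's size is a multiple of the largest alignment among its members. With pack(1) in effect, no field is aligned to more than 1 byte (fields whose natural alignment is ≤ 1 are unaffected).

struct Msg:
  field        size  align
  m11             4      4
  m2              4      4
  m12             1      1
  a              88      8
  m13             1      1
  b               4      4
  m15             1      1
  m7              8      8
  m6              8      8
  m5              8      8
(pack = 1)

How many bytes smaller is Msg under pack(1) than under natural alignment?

17

natural layout:
  m11 at 0 (size 4, align 4) → ends 4
  m2 at 4 (size 4, align 4) → ends 8
  m12 at 8 (size 1, align 1) → ends 9
  pad 7 to align 8 for a
  a at 16 (size 88, align 8) → ends 104
  m13 at 104 (size 1, align 1) → ends 105
  pad 3 to align 4 for b
  b at 108 (size 4, align 4) → ends 112
  m15 at 112 (size 1, align 1) → ends 113
  pad 7 to align 8 for m7
  m7 at 120 (size 8, align 8) → ends 128
  m6 at 128 (size 8, align 8) → ends 136
  m5 at 136 (size 8, align 8) → ends 144
  total 144 bytes, alignment 8
packed(1) layout:
  m11 at 0 (size 4, align 1) → ends 4
  m2 at 4 (size 4, align 1) → ends 8
  m12 at 8 (size 1, align 1) → ends 9
  a at 9 (size 88, align 1) → ends 97
  m13 at 97 (size 1, align 1) → ends 98
  b at 98 (size 4, align 1) → ends 102
  m15 at 102 (size 1, align 1) → ends 103
  m7 at 103 (size 8, align 1) → ends 111
  m6 at 111 (size 8, align 1) → ends 119
  m5 at 119 (size 8, align 1) → ends 127
  total 127 bytes, alignment 1
144 − 127 = 17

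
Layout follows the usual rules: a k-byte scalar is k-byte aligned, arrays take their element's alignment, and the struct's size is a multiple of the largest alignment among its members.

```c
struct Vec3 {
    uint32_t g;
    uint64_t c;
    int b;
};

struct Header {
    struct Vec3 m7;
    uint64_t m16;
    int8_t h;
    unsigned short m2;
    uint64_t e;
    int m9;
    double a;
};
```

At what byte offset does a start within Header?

Vec3: @0: g [4B, align 4] → 4; +4 pad (align 8); @8: c [8B, align 8] → 16; @16: b [4B, align 4] → 20; +4 tail pad (align 8); size 24, align 8
@0: m7 [24B, align 8] → 24
@24: m16 [8B, align 8] → 32
@32: h [1B, align 1] → 33
+1 pad (align 2)
@34: m2 [2B, align 2] → 36
+4 pad (align 8)
@40: e [8B, align 8] → 48
@48: m9 [4B, align 4] → 52
+4 pad (align 8)
@56: a [8B, align 8] → 64

56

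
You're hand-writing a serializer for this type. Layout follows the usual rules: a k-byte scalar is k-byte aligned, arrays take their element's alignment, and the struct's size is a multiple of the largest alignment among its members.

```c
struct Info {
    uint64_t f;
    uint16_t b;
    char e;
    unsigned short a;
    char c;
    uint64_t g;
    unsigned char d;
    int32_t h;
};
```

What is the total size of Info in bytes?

32 bytes

0..8  f  (8B, 8-aligned)
8..10  b  (2B, 2-aligned)
10..11  e  (1B, 1-aligned)
11..12  -- padding (1B)
12..14  a  (2B, 2-aligned)
14..15  c  (1B, 1-aligned)
15..16  -- padding (1B)
16..24  g  (8B, 8-aligned)
24..25  d  (1B, 1-aligned)
25..28  -- padding (3B)
28..32  h  (4B, 4-aligned)
sizeof = 32, alignof = 8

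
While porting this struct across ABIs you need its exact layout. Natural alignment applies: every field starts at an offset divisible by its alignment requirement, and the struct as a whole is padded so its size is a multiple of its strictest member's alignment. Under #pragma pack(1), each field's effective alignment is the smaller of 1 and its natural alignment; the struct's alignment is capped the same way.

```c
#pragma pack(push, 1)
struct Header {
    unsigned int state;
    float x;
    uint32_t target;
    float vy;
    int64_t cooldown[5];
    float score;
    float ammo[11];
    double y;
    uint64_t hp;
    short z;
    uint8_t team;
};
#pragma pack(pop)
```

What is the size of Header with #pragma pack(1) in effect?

@0: state [4B, align 1] → 4
@4: x [4B, align 1] → 8
@8: target [4B, align 1] → 12
@12: vy [4B, align 1] → 16
@16: cooldown [40B, align 1] → 56
@56: score [4B, align 1] → 60
@60: ammo [44B, align 1] → 104
@104: y [8B, align 1] → 112
@112: hp [8B, align 1] → 120
@120: z [2B, align 1] → 122
@122: team [1B, align 1] → 123
size 123, align 1

123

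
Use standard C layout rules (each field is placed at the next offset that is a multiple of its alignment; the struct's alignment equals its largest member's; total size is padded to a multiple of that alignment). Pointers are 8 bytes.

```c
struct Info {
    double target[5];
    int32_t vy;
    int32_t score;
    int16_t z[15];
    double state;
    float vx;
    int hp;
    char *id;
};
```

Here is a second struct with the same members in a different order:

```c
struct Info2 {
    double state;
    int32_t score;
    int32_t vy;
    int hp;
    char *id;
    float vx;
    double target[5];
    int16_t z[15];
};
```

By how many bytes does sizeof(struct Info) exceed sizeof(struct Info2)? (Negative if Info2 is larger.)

-8

0..40  target  (40B, 8-aligned)
40..44  vy  (4B, 4-aligned)
44..48  score  (4B, 4-aligned)
48..78  z  (30B, 2-aligned)
78..80  -- padding (2B)
80..88  state  (8B, 8-aligned)
88..92  vx  (4B, 4-aligned)
92..96  hp  (4B, 4-aligned)
96..104  id  (8B, 8-aligned)
sizeof = 104, alignof = 8
— Info2 —
0..8  state  (8B, 8-aligned)
8..12  score  (4B, 4-aligned)
12..16  vy  (4B, 4-aligned)
16..20  hp  (4B, 4-aligned)
20..24  -- padding (4B)
24..32  id  (8B, 8-aligned)
32..36  vx  (4B, 4-aligned)
36..40  -- padding (4B)
40..80  target  (40B, 8-aligned)
80..110  z  (30B, 2-aligned)
110..112  -- tail padding (2B)
sizeof = 112, alignof = 8
104 − 112 = -8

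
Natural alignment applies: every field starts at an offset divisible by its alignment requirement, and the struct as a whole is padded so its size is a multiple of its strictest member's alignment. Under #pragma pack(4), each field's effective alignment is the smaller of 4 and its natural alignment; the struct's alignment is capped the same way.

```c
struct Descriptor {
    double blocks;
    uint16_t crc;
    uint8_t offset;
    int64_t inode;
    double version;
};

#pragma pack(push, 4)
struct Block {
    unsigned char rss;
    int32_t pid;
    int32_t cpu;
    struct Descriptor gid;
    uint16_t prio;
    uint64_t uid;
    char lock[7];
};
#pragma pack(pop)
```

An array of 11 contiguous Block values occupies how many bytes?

704

Descriptor: 0..8  blocks  (8B, 8-aligned); 8..10  crc  (2B, 2-aligned); 10..11  offset  (1B, 1-aligned); 11..16  -- padding (5B); 16..24  inode  (8B, 8-aligned); 24..32  version  (8B, 8-aligned); sizeof = 32, alignof = 8
0..1  rss  (1B, 1-aligned)
1..4  -- padding (3B)
4..8  pid  (4B, 4-aligned)
8..12  cpu  (4B, 4-aligned)
12..44  gid  (32B, 4-aligned)
44..46  prio  (2B, 2-aligned)
46..48  -- padding (2B)
48..56  uid  (8B, 4-aligned)
56..63  lock  (7B, 1-aligned)
63..64  -- tail padding (1B)
sizeof = 64, alignof = 4
array of 11: 11 × 64 = 704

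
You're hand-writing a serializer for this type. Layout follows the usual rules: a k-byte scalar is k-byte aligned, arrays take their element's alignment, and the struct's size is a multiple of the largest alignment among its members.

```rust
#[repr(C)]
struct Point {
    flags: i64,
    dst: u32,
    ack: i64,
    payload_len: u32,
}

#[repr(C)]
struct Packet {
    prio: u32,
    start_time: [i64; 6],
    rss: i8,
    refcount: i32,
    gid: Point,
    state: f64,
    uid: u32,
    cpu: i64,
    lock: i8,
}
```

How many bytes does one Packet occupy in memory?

Point: @0: flags [8B, align 8] → 8; @8: dst [4B, align 4] → 12; +4 pad (align 8); @16: ack [8B, align 8] → 24; @24: payload_len [4B, align 4] → 28; +4 tail pad (align 8); size 32, align 8
@0: prio [4B, align 4] → 4
+4 pad (align 8)
@8: start_time [48B, align 8] → 56
@56: rss [1B, align 1] → 57
+3 pad (align 4)
@60: refcount [4B, align 4] → 64
@64: gid [32B, align 8] → 96
@96: state [8B, align 8] → 104
@104: uid [4B, align 4] → 108
+4 pad (align 8)
@112: cpu [8B, align 8] → 120
@120: lock [1B, align 1] → 121
+7 tail pad (align 8)
size 128, align 8

128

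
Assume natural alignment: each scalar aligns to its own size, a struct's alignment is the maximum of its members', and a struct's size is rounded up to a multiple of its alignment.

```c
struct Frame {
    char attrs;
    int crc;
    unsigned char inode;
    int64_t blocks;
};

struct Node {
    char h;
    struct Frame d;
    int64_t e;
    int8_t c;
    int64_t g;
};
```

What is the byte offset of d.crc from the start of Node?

Frame: attrs at 0 (size 1, align 1) → ends 1; pad 3 to align 4 for crc; crc at 4 (size 4, align 4) → ends 8; inode at 8 (size 1, align 1) → ends 9; pad 7 to align 8 for blocks; blocks at 16 (size 8, align 8) → ends 24; total 24 bytes, alignment 8
h at 0 (size 1, align 1) → ends 1
pad 7 to align 8 for d
d at 8 (size 24, align 8) → ends 32
within Frame: crc at 4
8 + 4 = 12

12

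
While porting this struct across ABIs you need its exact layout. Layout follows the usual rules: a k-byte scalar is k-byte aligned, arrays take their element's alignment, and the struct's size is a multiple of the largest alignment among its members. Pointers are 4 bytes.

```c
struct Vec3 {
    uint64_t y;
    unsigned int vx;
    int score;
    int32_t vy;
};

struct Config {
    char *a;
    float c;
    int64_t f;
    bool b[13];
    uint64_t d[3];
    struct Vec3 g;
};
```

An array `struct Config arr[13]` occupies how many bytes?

Vec3: 0..8  y  (8B, 8-aligned); 8..12  vx  (4B, 4-aligned); 12..16  score  (4B, 4-aligned); 16..20  vy  (4B, 4-aligned); 20..24  -- tail padding (4B); sizeof = 24, alignof = 8
0..4  a  (4B, 4-aligned)
4..8  c  (4B, 4-aligned)
8..16  f  (8B, 8-aligned)
16..29  b  (13B, 1-aligned)
29..32  -- padding (3B)
32..56  d  (24B, 8-aligned)
56..80  g  (24B, 8-aligned)
sizeof = 80, alignof = 8
array of 13: 13 × 80 = 1040

1040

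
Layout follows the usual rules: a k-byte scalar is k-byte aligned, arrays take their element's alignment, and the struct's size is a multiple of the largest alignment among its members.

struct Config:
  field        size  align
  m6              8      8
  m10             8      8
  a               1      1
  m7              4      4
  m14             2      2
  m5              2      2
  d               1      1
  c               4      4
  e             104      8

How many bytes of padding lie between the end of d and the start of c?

@0: m6 [8B, align 8] → 8
@8: m10 [8B, align 8] → 16
@16: a [1B, align 1] → 17
+3 pad (align 4)
@20: m7 [4B, align 4] → 24
@24: m14 [2B, align 2] → 26
@26: m5 [2B, align 2] → 28
@28: d [1B, align 1] → 29
+3 pad (align 4)
@32: c [4B, align 4] → 36

3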